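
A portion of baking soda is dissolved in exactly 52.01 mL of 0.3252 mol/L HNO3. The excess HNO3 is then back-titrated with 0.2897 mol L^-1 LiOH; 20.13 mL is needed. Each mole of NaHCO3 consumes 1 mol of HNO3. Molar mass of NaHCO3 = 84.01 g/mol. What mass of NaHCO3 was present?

0.931 g

Total n(HNO3) added = 0.3252 x 0.05201 = 0.01691 mol.
n(LiOH) used = 0.2897 x 0.02013 = 0.005832 mol, which equals the excess n(HNO3).
So n(HNO3) consumed by the sample = 0.01691 - 0.005832 = 0.01108 mol.
n(NaHCO3) = 0.01108 / 1 = 0.01108 mol.
mass = 0.01108 mol x 84.01 g/mol = 0.931 g.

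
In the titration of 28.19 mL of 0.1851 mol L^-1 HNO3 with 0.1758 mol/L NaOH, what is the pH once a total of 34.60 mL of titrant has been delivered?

n(acid) = 0.1851 x 0.02819 = 0.005218 mol; n(NaOH) added = 0.1758 x 0.03460 = 0.006083 mol.
Base is in excess by 0.006083 - 0.005218 = 0.0008647 mol in a total volume of 0.06279 L.
[OH^-] = 0.0008647/0.06279 = 0.01377 M, so pOH = 1.86 and pH = 14.00 - 1.86 = 12.14.

12.14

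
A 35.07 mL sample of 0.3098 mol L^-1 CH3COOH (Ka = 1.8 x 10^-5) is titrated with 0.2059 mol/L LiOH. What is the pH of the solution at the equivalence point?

8.92

n(CH3COOH) = 0.3098 x 0.03507 = 0.01086 mol; V(LiOH) at equivalence = 0.01086/0.2059 = 0.05277 L.
At equivalence all the acid is converted to CH3COO-; total volume = 0.03507 + 0.05277 = 0.08784 L, so [CH3COO-] = 0.01086/0.08784 = 0.1237 M.
Kb = Kw/Ka = 1.0e-14 / 1.8 x 10^-5 = 5.56e-10.
[OH^-] = sqrt(Kb x [CH3COO-]) = sqrt(5.56e-10 x 0.1237) = 8.29e-6 M.
pOH = 5.08, so pH = 14.00 - 5.08 = 8.92.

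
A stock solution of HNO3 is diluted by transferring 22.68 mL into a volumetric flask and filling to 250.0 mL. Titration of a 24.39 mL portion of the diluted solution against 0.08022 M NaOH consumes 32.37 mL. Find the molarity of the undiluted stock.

n(NaOH) = 0.08022 x 0.03237 = 0.002597 mol.
n(HNO3) in the aliquot = 0.002597 mol.
[diluted HNO3] = 0.002597 / 0.02439 = 0.1065 M.
Dilution factor = 250.0/22.68 = 11.02, so [stock] = 0.1065 x 11.02 = 1.17 M.

1.17 M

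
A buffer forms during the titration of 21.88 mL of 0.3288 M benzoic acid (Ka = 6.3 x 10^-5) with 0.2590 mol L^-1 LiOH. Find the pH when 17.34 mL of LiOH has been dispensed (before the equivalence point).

4.42

Initial n(C6H5COOH) = 0.3288 x 0.02188 = 0.007194 mol.
n(LiOH) added = 0.2590 x 0.01734 = 0.004491 mol, converting that many moles of C6H5COOH to C6H5COO-.
Remaining n(C6H5COOH) = 0.002703 mol; n(C6H5COO-) = 0.004491 mol.
By Henderson-Hasselbalch, pH = pKa + log([A^-]/[HA]) = 4.20 + log(0.004491/0.002703) = 4.20 + (+0.22) = 4.42.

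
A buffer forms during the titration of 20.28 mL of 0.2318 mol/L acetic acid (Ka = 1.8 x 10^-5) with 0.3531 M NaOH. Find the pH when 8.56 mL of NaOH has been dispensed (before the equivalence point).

Initial n(CH3COOH) = 0.2318 x 0.02028 = 0.004701 mol.
n(NaOH) added = 0.3531 x 0.008560 = 0.003023 mol, converting that many moles of CH3COOH to CH3COO-.
Remaining n(CH3COOH) = 0.001678 mol; n(CH3COO-) = 0.003023 mol.
By Henderson-Hasselbalch, pH = pKa + log([A^-]/[HA]) = 4.74 + log(0.003023/0.001678) = 4.74 + (+0.26) = 5.00.

5.00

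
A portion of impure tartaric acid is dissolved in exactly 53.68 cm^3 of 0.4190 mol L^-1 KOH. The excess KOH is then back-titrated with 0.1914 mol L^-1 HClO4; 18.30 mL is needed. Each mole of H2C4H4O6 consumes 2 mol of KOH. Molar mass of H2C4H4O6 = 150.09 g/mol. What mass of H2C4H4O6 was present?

1.43 g

Total n(KOH) added = 0.4190 x 0.05368 = 0.02249 mol.
n(HClO4) used = 0.1914 x 0.01830 = 0.003503 mol, which equals the excess n(KOH).
So n(KOH) consumed by the sample = 0.02249 - 0.003503 = 0.01899 mol.
n(H2C4H4O6) = 0.01899 / 2 = 0.009495 mol.
mass = 0.009495 mol x 150.09 g/mol = 1.43 g.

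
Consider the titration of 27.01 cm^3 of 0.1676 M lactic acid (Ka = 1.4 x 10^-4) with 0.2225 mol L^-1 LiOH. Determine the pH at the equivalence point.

8.42

n(HC3H5O3) = 0.1676 x 0.02701 = 0.004527 mol; V(LiOH) at equivalence = 0.004527/0.2225 = 0.02035 L.
At equivalence all the acid is converted to C3H5O3-; total volume = 0.02701 + 0.02035 = 0.04736 L, so [C3H5O3-] = 0.004527/0.04736 = 0.09559 M.
Kb = Kw/Ka = 1.0e-14 / 1.4 x 10^-4 = 7.14e-11.
[OH^-] = sqrt(Kb x [C3H5O3-]) = sqrt(7.14e-11 x 0.09559) = 2.61e-6 M.
pOH = 5.58, so pH = 14.00 - 5.58 = 8.42.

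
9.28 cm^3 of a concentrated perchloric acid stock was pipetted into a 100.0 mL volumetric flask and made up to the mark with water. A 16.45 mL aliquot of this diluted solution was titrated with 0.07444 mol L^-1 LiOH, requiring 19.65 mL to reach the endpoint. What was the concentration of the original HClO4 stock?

n(LiOH) = 0.07444 x 0.01965 = 0.001463 mol.
n(HClO4) in the aliquot = 0.001463 mol.
[diluted HClO4] = 0.001463 / 0.01645 = 0.08892 M.
Dilution factor = 100.0/9.280 = 10.78, so [stock] = 0.08892 x 10.78 = 0.958 M.

0.958 M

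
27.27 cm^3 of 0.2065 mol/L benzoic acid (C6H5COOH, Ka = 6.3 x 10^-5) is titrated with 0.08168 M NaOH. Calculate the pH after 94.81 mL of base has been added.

12.24

n(acid) = 0.2065 x 0.02727 = 0.005631 mol; n(NaOH) added = 0.08168 x 0.09481 = 0.007744 mol.
Base is in excess by 0.007744 - 0.005631 = 0.002113 mol in a total volume of 0.1221 L.
[OH^-] = 0.002113/0.1221 = 0.01731 M, so pOH = 1.76 and pH = 14.00 - 1.76 = 12.24.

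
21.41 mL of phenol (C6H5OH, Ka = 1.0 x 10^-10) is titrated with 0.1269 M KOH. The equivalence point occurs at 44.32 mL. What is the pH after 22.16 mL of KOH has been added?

10.00

22.16 mL is exactly half the equivalence volume (44.32/2), i.e. the half-equivalence point.
There, n(HA) = n(A^-), so pH = pKa = -log(1.0 x 10^-10) = 10.00.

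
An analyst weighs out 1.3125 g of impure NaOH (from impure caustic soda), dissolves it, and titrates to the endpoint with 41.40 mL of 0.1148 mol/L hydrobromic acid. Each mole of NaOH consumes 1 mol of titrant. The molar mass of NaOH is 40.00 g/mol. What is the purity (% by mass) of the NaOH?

14.5%

n(HBr) = 0.1148 x 0.04140 = 0.004753 mol.
n(NaOH) = 0.004753 / 1 = 0.004753 mol.
mass of NaOH = 0.004753 x 40.00 = 0.1901 g.
% purity = 0.1901 / 1.3125 x 100 = 14.5%.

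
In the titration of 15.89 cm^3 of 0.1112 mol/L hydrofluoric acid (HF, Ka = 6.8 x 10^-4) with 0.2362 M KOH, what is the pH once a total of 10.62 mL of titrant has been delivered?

n(acid) = 0.1112 x 0.01589 = 0.001767 mol; n(KOH) added = 0.2362 x 0.01062 = 0.002508 mol.
Base is in excess by 0.002508 - 0.001767 = 0.0007415 mol in a total volume of 0.02651 L.
[OH^-] = 0.0007415/0.02651 = 0.02797 M, so pOH = 1.55 and pH = 14.00 - 1.55 = 12.45.

12.45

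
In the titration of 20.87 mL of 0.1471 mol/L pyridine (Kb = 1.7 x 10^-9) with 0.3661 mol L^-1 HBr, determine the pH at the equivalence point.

n(C5H5N) = 0.1471 x 0.02087 = 0.003070 mol; V(HBr) at equivalence = 0.003070/0.3661 = 0.008386 L.
At equivalence the base is fully converted to C5H5NH+; total volume = 0.02926 L, so [C5H5NH+] = 0.003070/0.02926 = 0.1049 M.
Ka(C5H5NH+) = Kw/Kb = 1.0e-14 / 1.7 x 10^-9 = 5.88e-6.
[H^+] = sqrt(Ka x [C5H5NH+]) = sqrt(5.88e-6 x 0.1049) = 0.000786 M.
pH = -log(0.000786) = 3.10.

3.10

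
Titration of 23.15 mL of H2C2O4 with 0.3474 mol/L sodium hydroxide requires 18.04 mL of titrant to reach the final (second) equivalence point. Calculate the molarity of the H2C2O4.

n(NaOH) = 0.3474 x 0.01804 = 0.006267 mol.
At the final (second) equivalence point, 2 mol OH^- react per mol H2C2O4, so n(H2C2O4) = 0.006267 / 2 = 0.003134 mol.
[H2C2O4] = 0.003134 / 0.02315 L = 0.135 M.

0.135 M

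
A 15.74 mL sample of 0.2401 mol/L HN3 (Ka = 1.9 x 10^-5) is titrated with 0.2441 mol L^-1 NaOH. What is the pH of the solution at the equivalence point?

8.90

n(HN3) = 0.2401 x 0.01574 = 0.003779 mol; V(NaOH) at equivalence = 0.003779/0.2441 = 0.01548 L.
At equivalence all the acid is converted to N3-; total volume = 0.01574 + 0.01548 = 0.03122 L, so [N3-] = 0.003779/0.03122 = 0.1210 M.
Kb = Kw/Ka = 1.0e-14 / 1.9 x 10^-5 = 5.26e-10.
[OH^-] = sqrt(Kb x [N3-]) = sqrt(5.26e-10 x 0.1210) = 7.98e-6 M.
pOH = 5.10, so pH = 14.00 - 5.10 = 8.90.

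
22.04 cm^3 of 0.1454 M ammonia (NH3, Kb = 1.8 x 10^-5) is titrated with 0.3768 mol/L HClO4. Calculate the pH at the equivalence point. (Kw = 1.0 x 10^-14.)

n(NH3) = 0.1454 x 0.02204 = 0.003205 mol; V(HClO4) at equivalence = 0.003205/0.3768 = 0.008505 L.
At equivalence the base is fully converted to NH4+; total volume = 0.03054 L, so [NH4+] = 0.003205/0.03054 = 0.1049 M.
Ka(NH4+) = Kw/Kb = 1.0e-14 / 1.8 x 10^-5 = 5.56e-10.
[H^+] = sqrt(Ka x [NH4+]) = sqrt(5.56e-10 x 0.1049) = 7.63e-6 M.
pH = -log(7.63e-6) = 5.12.

5.12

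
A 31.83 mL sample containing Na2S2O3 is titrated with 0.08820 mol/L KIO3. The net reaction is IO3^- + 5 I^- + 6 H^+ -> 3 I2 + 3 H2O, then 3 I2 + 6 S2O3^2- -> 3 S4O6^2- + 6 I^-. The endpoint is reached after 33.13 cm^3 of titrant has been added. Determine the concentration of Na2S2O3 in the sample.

n(KIO3) = 0.08820 x 0.03313 = 0.002922 mol.
From the balanced equation, 1 mol KIO3 reacts with 6 mol Na2S2O3, so n(Na2S2O3) = 0.002922 x 6/1 = 0.01753 mol.
[Na2S2O3] = 0.01753 / 0.03183 L = 0.551 M.

0.551 M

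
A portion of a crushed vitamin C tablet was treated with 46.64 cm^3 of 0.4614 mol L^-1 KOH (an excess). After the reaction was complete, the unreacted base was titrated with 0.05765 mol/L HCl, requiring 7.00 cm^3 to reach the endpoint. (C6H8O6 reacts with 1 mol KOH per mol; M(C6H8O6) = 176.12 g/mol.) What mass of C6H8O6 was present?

3.72 g

Total n(KOH) added = 0.4614 x 0.04664 = 0.02152 mol.
n(HCl) used = 0.05765 x 0.007000 = 0.0004036 mol, which equals the excess n(KOH).
So n(KOH) consumed by the sample = 0.02152 - 0.0004036 = 0.02112 mol.
n(C6H8O6) = 0.02112 / 1 = 0.02112 mol.
mass = 0.02112 mol x 176.12 g/mol = 3.72 g.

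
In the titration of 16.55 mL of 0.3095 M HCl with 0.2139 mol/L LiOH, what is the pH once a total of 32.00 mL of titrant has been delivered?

n(acid) = 0.3095 x 0.01655 = 0.005122 mol; n(LiOH) added = 0.2139 x 0.03200 = 0.006845 mol.
Base is in excess by 0.006845 - 0.005122 = 0.001723 mol in a total volume of 0.04855 L.
[OH^-] = 0.001723/0.04855 = 0.03548 M, so pOH = 1.45 and pH = 14.00 - 1.45 = 12.55.

12.55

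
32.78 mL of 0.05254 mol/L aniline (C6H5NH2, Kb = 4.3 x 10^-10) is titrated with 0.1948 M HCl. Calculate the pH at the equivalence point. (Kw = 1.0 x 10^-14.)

n(C6H5NH2) = 0.05254 x 0.03278 = 0.001722 mol; V(HCl) at equivalence = 0.001722/0.1948 = 0.008841 L.
At equivalence the base is fully converted to C6H5NH3+; total volume = 0.04162 L, so [C6H5NH3+] = 0.001722/0.04162 = 0.04138 M.
Ka(C6H5NH3+) = Kw/Kb = 1.0e-14 / 4.3 x 10^-10 = 2.33e-5.
[H^+] = sqrt(Ka x [C6H5NH3+]) = sqrt(2.33e-5 x 0.04138) = 0.000981 M.
pH = -log(0.000981) = 3.01.

3.01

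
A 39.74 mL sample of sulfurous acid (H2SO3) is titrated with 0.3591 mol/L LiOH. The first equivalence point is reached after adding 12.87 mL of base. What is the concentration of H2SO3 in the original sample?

0.116 M

n(LiOH) = 0.3591 x 0.01287 = 0.004622 mol.
At the first equivalence point, 1 mol OH^- react per mol H2SO3, so n(H2SO3) = 0.004622 / 1 = 0.004622 mol.
[H2SO3] = 0.004622 / 0.03974 L = 0.116 M.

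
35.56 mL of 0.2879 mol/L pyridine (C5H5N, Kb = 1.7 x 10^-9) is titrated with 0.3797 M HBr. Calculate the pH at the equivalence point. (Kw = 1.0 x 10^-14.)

3.01

n(C5H5N) = 0.2879 x 0.03556 = 0.01024 mol; V(HBr) at equivalence = 0.01024/0.3797 = 0.02696 L.
At equivalence the base is fully converted to C5H5NH+; total volume = 0.06252 L, so [C5H5NH+] = 0.01024/0.06252 = 0.1637 M.
Ka(C5H5NH+) = Kw/Kb = 1.0e-14 / 1.7 x 10^-9 = 5.88e-6.
[H^+] = sqrt(Ka x [C5H5NH+]) = sqrt(5.88e-6 x 0.1637) = 0.000981 M.
pH = -log(0.000981) = 3.01.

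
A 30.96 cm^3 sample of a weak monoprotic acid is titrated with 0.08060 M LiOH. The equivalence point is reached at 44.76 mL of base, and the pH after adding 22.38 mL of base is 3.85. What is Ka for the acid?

22.38 mL is half of the equivalence volume, so this is the half-equivalence point where [HA] = [A^-].
At half-equivalence pH = pKa, so pKa = 3.85.
Ka = 10^(-3.85) = 1.4 x 10^-4.

1.4 x 10^-4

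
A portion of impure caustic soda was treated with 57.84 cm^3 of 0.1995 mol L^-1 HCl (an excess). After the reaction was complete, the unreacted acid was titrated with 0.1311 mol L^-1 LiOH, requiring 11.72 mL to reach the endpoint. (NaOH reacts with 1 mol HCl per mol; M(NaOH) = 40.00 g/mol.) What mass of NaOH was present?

0.400 g

Total n(HCl) added = 0.1995 x 0.05784 = 0.01154 mol.
n(LiOH) used = 0.1311 x 0.01172 = 0.001536 mol, which equals the excess n(HCl).
So n(HCl) consumed by the sample = 0.01154 - 0.001536 = 0.01000 mol.
n(NaOH) = 0.01000 / 1 = 0.01000 mol.
mass = 0.01000 mol x 40.00 g/mol = 0.400 g.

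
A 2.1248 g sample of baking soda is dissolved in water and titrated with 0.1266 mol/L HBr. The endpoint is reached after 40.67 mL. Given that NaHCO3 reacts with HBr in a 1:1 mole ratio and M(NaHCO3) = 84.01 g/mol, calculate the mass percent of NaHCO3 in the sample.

n(HBr) = 0.1266 x 0.04067 = 0.005149 mol.
n(NaHCO3) = 0.005149 / 1 = 0.005149 mol.
mass of NaHCO3 = 0.005149 x 84.01 = 0.4326 g.
% purity = 0.4326 / 2.1248 x 100 = 20.4%.

20.4%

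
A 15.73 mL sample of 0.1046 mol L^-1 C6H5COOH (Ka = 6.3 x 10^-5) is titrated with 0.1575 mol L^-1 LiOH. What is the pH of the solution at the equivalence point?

8.50

n(C6H5COOH) = 0.1046 x 0.01573 = 0.001645 mol; V(LiOH) at equivalence = 0.001645/0.1575 = 0.01045 L.
At equivalence all the acid is converted to C6H5COO-; total volume = 0.01573 + 0.01045 = 0.02618 L, so [C6H5COO-] = 0.001645/0.02618 = 0.06286 M.
Kb = Kw/Ka = 1.0e-14 / 6.3 x 10^-5 = 1.59e-10.
[OH^-] = sqrt(Kb x [C6H5COO-]) = sqrt(1.59e-10 x 0.06286) = 3.16e-6 M.
pOH = 5.50, so pH = 14.00 - 5.50 = 8.50.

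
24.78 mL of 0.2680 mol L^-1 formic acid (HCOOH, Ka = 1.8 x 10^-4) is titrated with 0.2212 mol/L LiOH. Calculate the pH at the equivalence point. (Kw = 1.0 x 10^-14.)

8.41

n(HCOOH) = 0.2680 x 0.02478 = 0.006641 mol; V(LiOH) at equivalence = 0.006641/0.2212 = 0.03002 L.
At equivalence all the acid is converted to HCOO-; total volume = 0.02478 + 0.03002 = 0.05480 L, so [HCOO-] = 0.006641/0.05480 = 0.1212 M.
Kb = Kw/Ka = 1.0e-14 / 1.8 x 10^-4 = 5.56e-11.
[OH^-] = sqrt(Kb x [HCOO-]) = sqrt(5.56e-11 x 0.1212) = 2.59e-6 M.
pOH = 5.59, so pH = 14.00 - 5.59 = 8.41.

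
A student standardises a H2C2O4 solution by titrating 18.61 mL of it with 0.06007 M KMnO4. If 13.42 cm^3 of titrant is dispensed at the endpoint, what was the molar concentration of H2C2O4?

0.108 M

n(KMnO4) = 0.06007 x 0.01342 = 0.0008061 mol.
From the balanced equation, 2 mol KMnO4 reacts with 5 mol H2C2O4, so n(H2C2O4) = 0.0008061 x 5/2 = 0.002015 mol.
[H2C2O4] = 0.002015 / 0.01861 L = 0.108 M.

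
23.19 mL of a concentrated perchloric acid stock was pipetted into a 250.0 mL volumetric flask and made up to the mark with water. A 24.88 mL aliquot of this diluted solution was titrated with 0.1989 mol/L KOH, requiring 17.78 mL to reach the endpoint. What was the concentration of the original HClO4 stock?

n(KOH) = 0.1989 x 0.01778 = 0.003536 mol.
n(HClO4) in the aliquot = 0.003536 mol.
[diluted HClO4] = 0.003536 / 0.02488 = 0.1421 M.
Dilution factor = 250.0/23.19 = 10.78, so [stock] = 0.1421 x 10.78 = 1.53 M.

1.53 M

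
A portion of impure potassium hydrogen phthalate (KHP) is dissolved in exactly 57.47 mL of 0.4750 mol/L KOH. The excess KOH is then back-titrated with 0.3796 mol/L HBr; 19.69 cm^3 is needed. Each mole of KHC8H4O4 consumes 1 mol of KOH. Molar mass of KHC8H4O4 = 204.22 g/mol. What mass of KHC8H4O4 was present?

4.05 g

Total n(KOH) added = 0.4750 x 0.05747 = 0.02730 mol.
n(HBr) used = 0.3796 x 0.01969 = 0.007474 mol, which equals the excess n(KOH).
So n(KOH) consumed by the sample = 0.02730 - 0.007474 = 0.01982 mol.
n(KHC8H4O4) = 0.01982 / 1 = 0.01982 mol.
mass = 0.01982 mol x 204.22 g/mol = 4.05 g.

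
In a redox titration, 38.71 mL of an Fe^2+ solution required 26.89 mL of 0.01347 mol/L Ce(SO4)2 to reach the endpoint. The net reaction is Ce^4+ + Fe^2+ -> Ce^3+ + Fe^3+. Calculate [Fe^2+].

n(Ce(SO4)2) = 0.01347 x 0.02689 = 0.0003622 mol.
From the balanced equation, 1 mol Ce(SO4)2 reacts with 1 mol Fe^2+, so n(Fe^2+) = 0.0003622 x 1/1 = 0.0003622 mol.
[Fe^2+] = 0.0003622 / 0.03871 L = 0.00936 M.

0.00936 M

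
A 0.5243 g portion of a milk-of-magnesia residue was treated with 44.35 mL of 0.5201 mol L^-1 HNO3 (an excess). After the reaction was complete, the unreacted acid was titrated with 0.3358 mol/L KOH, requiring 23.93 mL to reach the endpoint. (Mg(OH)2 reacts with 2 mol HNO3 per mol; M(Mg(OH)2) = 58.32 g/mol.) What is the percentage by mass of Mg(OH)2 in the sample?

Total n(HNO3) added = 0.5201 x 0.04435 = 0.02307 mol.
n(KOH) used = 0.3358 x 0.02393 = 0.008036 mol, which equals the excess n(HNO3).
So n(HNO3) consumed by the sample = 0.02307 - 0.008036 = 0.01503 mol.
n(Mg(OH)2) = 0.01503 / 2 = 0.007515 mol.
mass Mg(OH)2 = 0.007515 x 58.32 = 0.4383 g, so %Mg(OH)2 = 0.4383/0.5243 x 100 = 83.6%.

83.6%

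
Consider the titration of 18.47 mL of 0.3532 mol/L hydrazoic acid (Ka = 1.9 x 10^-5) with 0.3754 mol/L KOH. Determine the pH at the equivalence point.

8.99

n(HN3) = 0.3532 x 0.01847 = 0.006524 mol; V(KOH) at equivalence = 0.006524/0.3754 = 0.01738 L.
At equivalence all the acid is converted to N3-; total volume = 0.01847 + 0.01738 = 0.03585 L, so [N3-] = 0.006524/0.03585 = 0.1820 M.
Kb = Kw/Ka = 1.0e-14 / 1.9 x 10^-5 = 5.26e-10.
[OH^-] = sqrt(Kb x [N3-]) = sqrt(5.26e-10 x 0.1820) = 9.79e-6 M.
pOH = 5.01, so pH = 14.00 - 5.01 = 8.99.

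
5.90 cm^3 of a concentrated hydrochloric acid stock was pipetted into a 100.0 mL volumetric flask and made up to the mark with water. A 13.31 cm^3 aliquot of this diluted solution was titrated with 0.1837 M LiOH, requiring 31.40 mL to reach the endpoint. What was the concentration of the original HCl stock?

7.35 M

n(LiOH) = 0.1837 x 0.03140 = 0.005768 mol.
n(HCl) in the aliquot = 0.005768 mol.
[diluted HCl] = 0.005768 / 0.01331 = 0.4334 M.
Dilution factor = 100.0/5.900 = 16.95, so [stock] = 0.4334 x 16.95 = 7.35 M.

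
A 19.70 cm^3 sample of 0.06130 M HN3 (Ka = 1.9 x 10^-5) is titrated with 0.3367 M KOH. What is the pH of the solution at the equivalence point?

n(HN3) = 0.06130 x 0.01970 = 0.001208 mol; V(KOH) at equivalence = 0.001208/0.3367 = 0.003587 L.
At equivalence all the acid is converted to N3-; total volume = 0.01970 + 0.003587 = 0.02329 L, so [N3-] = 0.001208/0.02329 = 0.05186 M.
Kb = Kw/Ka = 1.0e-14 / 1.9 x 10^-5 = 5.26e-10.
[OH^-] = sqrt(Kb x [N3-]) = sqrt(5.26e-10 x 0.05186) = 5.22e-6 M.
pOH = 5.28, so pH = 14.00 - 5.28 = 8.72.

8.72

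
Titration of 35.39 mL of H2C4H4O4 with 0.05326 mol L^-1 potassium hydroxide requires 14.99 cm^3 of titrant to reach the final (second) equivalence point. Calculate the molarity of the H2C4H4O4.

0.0113 M

n(KOH) = 0.05326 x 0.01499 = 0.0007984 mol.
At the final (second) equivalence point, 2 mol OH^- react per mol H2C4H4O4, so n(H2C4H4O4) = 0.0007984 / 2 = 0.0003992 mol.
[H2C4H4O4] = 0.0003992 / 0.03539 L = 0.0113 M.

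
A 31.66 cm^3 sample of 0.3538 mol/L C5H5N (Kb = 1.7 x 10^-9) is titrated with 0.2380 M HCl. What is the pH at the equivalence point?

n(C5H5N) = 0.3538 x 0.03166 = 0.01120 mol; V(HCl) at equivalence = 0.01120/0.2380 = 0.04706 L.
At equivalence the base is fully converted to C5H5NH+; total volume = 0.07872 L, so [C5H5NH+] = 0.01120/0.07872 = 0.1423 M.
Ka(C5H5NH+) = Kw/Kb = 1.0e-14 / 1.7 x 10^-9 = 5.88e-6.
[H^+] = sqrt(Ka x [C5H5NH+]) = sqrt(5.88e-6 x 0.1423) = 0.000915 M.
pH = -log(0.000915) = 3.04.

3.04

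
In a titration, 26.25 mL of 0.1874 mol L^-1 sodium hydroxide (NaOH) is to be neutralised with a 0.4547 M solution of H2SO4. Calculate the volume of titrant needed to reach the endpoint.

n(NaOH) = 0.1874 mol/L x 0.02625 L = 0.004919 mol.
The neutralisation is 2 NaOH : 1 H2SO4, so n(H2SO4) = 0.004919 x 1/2 = 0.002460 mol.
V(H2SO4) = 0.002460 / 0.4547 = 0.005409 L = 5.41 mL.

5.41 mL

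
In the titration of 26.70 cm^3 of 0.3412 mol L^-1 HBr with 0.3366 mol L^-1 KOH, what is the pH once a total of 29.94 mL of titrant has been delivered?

n(acid) = 0.3412 x 0.02670 = 0.009110 mol; n(KOH) added = 0.3366 x 0.02994 = 0.01008 mol.
Base is in excess by 0.01008 - 0.009110 = 0.0009678 mol in a total volume of 0.05664 L.
[OH^-] = 0.0009678/0.05664 = 0.01709 M, so pOH = 1.77 and pH = 14.00 - 1.77 = 12.23.

12.23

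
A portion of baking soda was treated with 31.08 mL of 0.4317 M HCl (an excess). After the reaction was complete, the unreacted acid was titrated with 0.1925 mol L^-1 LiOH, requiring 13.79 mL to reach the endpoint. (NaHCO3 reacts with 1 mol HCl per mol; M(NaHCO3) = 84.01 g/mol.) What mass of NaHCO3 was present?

0.904 g

Total n(HCl) added = 0.4317 x 0.03108 = 0.01342 mol.
n(LiOH) used = 0.1925 x 0.01379 = 0.002655 mol, which equals the excess n(HCl).
So n(HCl) consumed by the sample = 0.01342 - 0.002655 = 0.01076 mol.
n(NaHCO3) = 0.01076 / 1 = 0.01076 mol.
mass = 0.01076 mol x 84.01 g/mol = 0.904 g.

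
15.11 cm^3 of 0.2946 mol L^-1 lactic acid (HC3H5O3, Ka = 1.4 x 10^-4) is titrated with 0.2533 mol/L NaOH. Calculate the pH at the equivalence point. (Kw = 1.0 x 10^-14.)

8.49

n(HC3H5O3) = 0.2946 x 0.01511 = 0.004451 mol; V(NaOH) at equivalence = 0.004451/0.2533 = 0.01757 L.
At equivalence all the acid is converted to C3H5O3-; total volume = 0.01511 + 0.01757 = 0.03268 L, so [C3H5O3-] = 0.004451/0.03268 = 0.1362 M.
Kb = Kw/Ka = 1.0e-14 / 1.4 x 10^-4 = 7.14e-11.
[OH^-] = sqrt(Kb x [C3H5O3-]) = sqrt(7.14e-11 x 0.1362) = 3.12e-6 M.
pOH = 5.51, so pH = 14.00 - 5.51 = 8.49.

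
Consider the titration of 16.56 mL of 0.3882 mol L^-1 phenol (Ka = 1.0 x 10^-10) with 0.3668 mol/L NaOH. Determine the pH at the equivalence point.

11.64

n(C6H5OH) = 0.3882 x 0.01656 = 0.006429 mol; V(NaOH) at equivalence = 0.006429/0.3668 = 0.01753 L.
At equivalence all the acid is converted to C6H5O-; total volume = 0.01656 + 0.01753 = 0.03409 L, so [C6H5O-] = 0.006429/0.03409 = 0.1886 M.
Kb = Kw/Ka = 1.0e-14 / 1.0 x 10^-10 = 0.000100.
[OH^-] = sqrt(Kb x [C6H5O-]) = sqrt(0.000100 x 0.1886) = 0.00434 M.
pOH = 2.36, so pH = 14.00 - 2.36 = 11.64.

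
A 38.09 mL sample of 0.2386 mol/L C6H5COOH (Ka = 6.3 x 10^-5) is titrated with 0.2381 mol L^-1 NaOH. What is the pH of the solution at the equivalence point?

8.64

n(C6H5COOH) = 0.2386 x 0.03809 = 0.009088 mol; V(NaOH) at equivalence = 0.009088/0.2381 = 0.03817 L.
At equivalence all the acid is converted to C6H5COO-; total volume = 0.03809 + 0.03817 = 0.07626 L, so [C6H5COO-] = 0.009088/0.07626 = 0.1192 M.
Kb = Kw/Ka = 1.0e-14 / 6.3 x 10^-5 = 1.59e-10.
[OH^-] = sqrt(Kb x [C6H5COO-]) = sqrt(1.59e-10 x 0.1192) = 4.35e-6 M.
pOH = 5.36, so pH = 14.00 - 5.36 = 8.64.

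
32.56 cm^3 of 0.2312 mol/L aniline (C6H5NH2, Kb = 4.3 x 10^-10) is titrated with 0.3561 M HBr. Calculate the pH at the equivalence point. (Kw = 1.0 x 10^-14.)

2.74

n(C6H5NH2) = 0.2312 x 0.03256 = 0.007528 mol; V(HBr) at equivalence = 0.007528/0.3561 = 0.02114 L.
At equivalence the base is fully converted to C6H5NH3+; total volume = 0.05370 L, so [C6H5NH3+] = 0.007528/0.05370 = 0.1402 M.
Ka(C6H5NH3+) = Kw/Kb = 1.0e-14 / 4.3 x 10^-10 = 2.33e-5.
[H^+] = sqrt(Ka x [C6H5NH3+]) = sqrt(2.33e-5 x 0.1402) = 0.00181 M.
pH = -log(0.00181) = 2.74.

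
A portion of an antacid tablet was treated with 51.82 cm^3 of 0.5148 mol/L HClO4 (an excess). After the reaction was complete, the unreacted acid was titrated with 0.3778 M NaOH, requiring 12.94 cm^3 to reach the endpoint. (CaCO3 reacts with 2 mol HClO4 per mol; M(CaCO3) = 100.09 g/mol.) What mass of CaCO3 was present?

Total n(HClO4) added = 0.5148 x 0.05182 = 0.02668 mol.
n(NaOH) used = 0.3778 x 0.01294 = 0.004889 mol, which equals the excess n(HClO4).
So n(HClO4) consumed by the sample = 0.02668 - 0.004889 = 0.02179 mol.
n(CaCO3) = 0.02179 / 2 = 0.01089 mol.
mass = 0.01089 mol x 100.09 g/mol = 1.09 g.

1.09 g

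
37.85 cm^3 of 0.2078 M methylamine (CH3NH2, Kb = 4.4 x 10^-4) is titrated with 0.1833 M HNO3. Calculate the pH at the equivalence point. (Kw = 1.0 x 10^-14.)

5.83

n(CH3NH2) = 0.2078 x 0.03785 = 0.007865 mol; V(HNO3) at equivalence = 0.007865/0.1833 = 0.04291 L.
At equivalence the base is fully converted to CH3NH3+; total volume = 0.08076 L, so [CH3NH3+] = 0.007865/0.08076 = 0.09739 M.
Ka(CH3NH3+) = Kw/Kb = 1.0e-14 / 4.4 x 10^-4 = 2.27e-11.
[H^+] = sqrt(Ka x [CH3NH3+]) = sqrt(2.27e-11 x 0.09739) = 1.49e-6 M.
pH = -log(1.49e-6) = 5.83.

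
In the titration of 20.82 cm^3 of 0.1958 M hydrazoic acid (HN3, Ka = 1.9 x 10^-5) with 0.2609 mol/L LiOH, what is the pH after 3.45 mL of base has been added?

4.17

Initial n(HN3) = 0.1958 x 0.02082 = 0.004077 mol.
n(LiOH) added = 0.2609 x 0.003450 = 0.0009001 mol, converting that many moles of HN3 to N3-.
Remaining n(HN3) = 0.003176 mol; n(N3-) = 0.0009001 mol.
By Henderson-Hasselbalch, pH = pKa + log([A^-]/[HA]) = 4.72 + log(0.0009001/0.003176) = 4.72 + (-0.55) = 4.17.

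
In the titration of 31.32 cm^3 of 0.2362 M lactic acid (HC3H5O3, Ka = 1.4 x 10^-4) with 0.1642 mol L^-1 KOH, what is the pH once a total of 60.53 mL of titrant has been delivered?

n(acid) = 0.2362 x 0.03132 = 0.007398 mol; n(KOH) added = 0.1642 x 0.06053 = 0.009939 mol.
Base is in excess by 0.009939 - 0.007398 = 0.002541 mol in a total volume of 0.09185 L.
[OH^-] = 0.002541/0.09185 = 0.02767 M, so pOH = 1.56 and pH = 14.00 - 1.56 = 12.44.

12.44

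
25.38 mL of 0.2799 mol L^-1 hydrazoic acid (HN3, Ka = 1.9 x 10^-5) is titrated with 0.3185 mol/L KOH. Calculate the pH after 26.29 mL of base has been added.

n(acid) = 0.2799 x 0.02538 = 0.007104 mol; n(KOH) added = 0.3185 x 0.02629 = 0.008373 mol.
Base is in excess by 0.008373 - 0.007104 = 0.001270 mol in a total volume of 0.05167 L.
[OH^-] = 0.001270/0.05167 = 0.02457 M, so pOH = 1.61 and pH = 14.00 - 1.61 = 12.39.

12.39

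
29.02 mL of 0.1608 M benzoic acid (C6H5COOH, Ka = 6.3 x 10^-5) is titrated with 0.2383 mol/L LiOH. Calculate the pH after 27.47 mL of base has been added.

12.52

n(acid) = 0.1608 x 0.02902 = 0.004666 mol; n(LiOH) added = 0.2383 x 0.02747 = 0.006546 mol.
Base is in excess by 0.006546 - 0.004666 = 0.001880 mol in a total volume of 0.05649 L.
[OH^-] = 0.001880/0.05649 = 0.03327 M, so pOH = 1.48 and pH = 14.00 - 1.48 = 12.52.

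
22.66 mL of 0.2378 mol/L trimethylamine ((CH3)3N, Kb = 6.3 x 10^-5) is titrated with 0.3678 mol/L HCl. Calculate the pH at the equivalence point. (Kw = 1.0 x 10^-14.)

n((CH3)3N) = 0.2378 x 0.02266 = 0.005389 mol; V(HCl) at equivalence = 0.005389/0.3678 = 0.01465 L.
At equivalence the base is fully converted to (CH3)3NH+; total volume = 0.03731 L, so [(CH3)3NH+] = 0.005389/0.03731 = 0.1444 M.
Ka((CH3)3NH+) = Kw/Kb = 1.0e-14 / 6.3 x 10^-5 = 1.59e-10.
[H^+] = sqrt(Ka x [(CH3)3NH+]) = sqrt(1.59e-10 x 0.1444) = 4.79e-6 M.
pH = -log(4.79e-6) = 5.32.

5.32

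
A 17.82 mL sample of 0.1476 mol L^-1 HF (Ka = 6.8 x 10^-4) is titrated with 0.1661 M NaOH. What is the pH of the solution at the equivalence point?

n(HF) = 0.1476 x 0.01782 = 0.002630 mol; V(NaOH) at equivalence = 0.002630/0.1661 = 0.01584 L.
At equivalence all the acid is converted to F-; total volume = 0.01782 + 0.01584 = 0.03366 L, so [F-] = 0.002630/0.03366 = 0.07815 M.
Kb = Kw/Ka = 1.0e-14 / 6.8 x 10^-4 = 1.47e-11.
[OH^-] = sqrt(Kb x [F-]) = sqrt(1.47e-11 x 0.07815) = 1.07e-6 M.
pOH = 5.97, so pH = 14.00 - 5.97 = 8.03.

8.03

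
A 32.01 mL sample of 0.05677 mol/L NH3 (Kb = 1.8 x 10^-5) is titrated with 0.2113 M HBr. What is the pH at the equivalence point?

5.30

n(NH3) = 0.05677 x 0.03201 = 0.001817 mol; V(HBr) at equivalence = 0.001817/0.2113 = 0.008600 L.
At equivalence the base is fully converted to NH4+; total volume = 0.04061 L, so [NH4+] = 0.001817/0.04061 = 0.04475 M.
Ka(NH4+) = Kw/Kb = 1.0e-14 / 1.8 x 10^-5 = 5.56e-10.
[H^+] = sqrt(Ka x [NH4+]) = sqrt(5.56e-10 x 0.04475) = 4.99e-6 M.
pH = -log(4.99e-6) = 5.30.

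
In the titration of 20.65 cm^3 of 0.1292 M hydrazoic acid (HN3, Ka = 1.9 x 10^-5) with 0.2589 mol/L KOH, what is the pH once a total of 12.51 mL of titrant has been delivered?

12.24

n(acid) = 0.1292 x 0.02065 = 0.002668 mol; n(KOH) added = 0.2589 x 0.01251 = 0.003239 mol.
Base is in excess by 0.003239 - 0.002668 = 0.0005709 mol in a total volume of 0.03316 L.
[OH^-] = 0.0005709/0.03316 = 0.01722 M, so pOH = 1.76 and pH = 14.00 - 1.76 = 12.24.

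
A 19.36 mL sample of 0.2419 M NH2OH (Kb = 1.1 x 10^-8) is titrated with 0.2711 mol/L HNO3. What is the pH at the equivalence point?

n(NH2OH) = 0.2419 x 0.01936 = 0.004683 mol; V(HNO3) at equivalence = 0.004683/0.2711 = 0.01727 L.
At equivalence the base is fully converted to NH3OH+; total volume = 0.03663 L, so [NH3OH+] = 0.004683/0.03663 = 0.1278 M.
Ka(NH3OH+) = Kw/Kb = 1.0e-14 / 1.1 x 10^-8 = 9.09e-7.
[H^+] = sqrt(Ka x [NH3OH+]) = sqrt(9.09e-7 x 0.1278) = 0.000341 M.
pH = -log(0.000341) = 3.47.

3.47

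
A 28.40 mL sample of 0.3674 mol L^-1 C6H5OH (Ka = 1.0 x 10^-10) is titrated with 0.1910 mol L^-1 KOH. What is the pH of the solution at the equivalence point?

11.55

n(C6H5OH) = 0.3674 x 0.02840 = 0.01043 mol; V(KOH) at equivalence = 0.01043/0.1910 = 0.05463 L.
At equivalence all the acid is converted to C6H5O-; total volume = 0.02840 + 0.05463 = 0.08303 L, so [C6H5O-] = 0.01043/0.08303 = 0.1257 M.
Kb = Kw/Ka = 1.0e-14 / 1.0 x 10^-10 = 0.000100.
[OH^-] = sqrt(Kb x [C6H5O-]) = sqrt(0.000100 x 0.1257) = 0.00354 M.
pOH = 2.45, so pH = 14.00 - 2.45 = 11.55.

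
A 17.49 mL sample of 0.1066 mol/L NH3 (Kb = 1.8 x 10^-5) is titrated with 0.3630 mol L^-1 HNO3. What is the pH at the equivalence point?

5.17

n(NH3) = 0.1066 x 0.01749 = 0.001864 mol; V(HNO3) at equivalence = 0.001864/0.3630 = 0.005136 L.
At equivalence the base is fully converted to NH4+; total volume = 0.02263 L, so [NH4+] = 0.001864/0.02263 = 0.08240 M.
Ka(NH4+) = Kw/Kb = 1.0e-14 / 1.8 x 10^-5 = 5.56e-10.
[H^+] = sqrt(Ka x [NH4+]) = sqrt(5.56e-10 x 0.08240) = 6.77e-6 M.
pH = -log(6.77e-6) = 5.17.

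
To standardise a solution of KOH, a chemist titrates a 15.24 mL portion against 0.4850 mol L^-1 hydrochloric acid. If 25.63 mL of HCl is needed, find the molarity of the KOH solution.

0.816 M

n(HCl) delivered = 0.4850 x 0.02563 = 0.01243 mol.
For a 1:1 reaction, n(KOH) = 0.01243 mol.
[KOH] = 0.01243 mol / 0.01524 L = 0.816 M.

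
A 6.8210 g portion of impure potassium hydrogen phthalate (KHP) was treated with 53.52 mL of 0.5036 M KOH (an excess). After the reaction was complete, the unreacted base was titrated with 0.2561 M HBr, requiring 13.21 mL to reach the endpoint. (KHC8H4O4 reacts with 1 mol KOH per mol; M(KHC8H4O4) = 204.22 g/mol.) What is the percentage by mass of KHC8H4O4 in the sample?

Total n(KOH) added = 0.5036 x 0.05352 = 0.02695 mol.
n(HBr) used = 0.2561 x 0.01321 = 0.003383 mol, which equals the excess n(KOH).
So n(KOH) consumed by the sample = 0.02695 - 0.003383 = 0.02357 mol.
n(KHC8H4O4) = 0.02357 / 1 = 0.02357 mol.
mass KHC8H4O4 = 0.02357 x 204.22 = 4.813 g, so %KHC8H4O4 = 4.813/6.8210 x 100 = 70.6%.

70.6%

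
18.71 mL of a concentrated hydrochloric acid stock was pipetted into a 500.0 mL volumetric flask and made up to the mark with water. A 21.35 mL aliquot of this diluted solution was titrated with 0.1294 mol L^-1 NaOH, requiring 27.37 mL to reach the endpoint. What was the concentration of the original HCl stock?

n(NaOH) = 0.1294 x 0.02737 = 0.003542 mol.
n(HCl) in the aliquot = 0.003542 mol.
[diluted HCl] = 0.003542 / 0.02135 = 0.1659 M.
Dilution factor = 500.0/18.71 = 26.72, so [stock] = 0.1659 x 26.72 = 4.43 M.

4.43 M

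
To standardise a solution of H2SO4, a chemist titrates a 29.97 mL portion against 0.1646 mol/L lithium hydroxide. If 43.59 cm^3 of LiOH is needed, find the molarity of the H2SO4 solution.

n(LiOH) delivered = 0.1646 x 0.04359 = 0.007175 mol.
The reaction is 1 H2SO4 + 2 LiOH, so n(H2SO4) = 0.007175 x 1/2 = 0.003587 mol.
[H2SO4] = 0.003587 mol / 0.02997 L = 0.120 M.

0.120 M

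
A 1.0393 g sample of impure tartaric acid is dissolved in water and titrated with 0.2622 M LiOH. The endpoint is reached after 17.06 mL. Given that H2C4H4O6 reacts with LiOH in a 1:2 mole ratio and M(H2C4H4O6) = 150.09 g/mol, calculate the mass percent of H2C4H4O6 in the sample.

n(LiOH) = 0.2622 x 0.01706 = 0.004473 mol.
n(H2C4H4O6) = 0.004473 / 2 = 0.002237 mol.
mass of H2C4H4O6 = 0.002237 x 150.09 = 0.3357 g.
% purity = 0.3357 / 1.0393 x 100 = 32.3%.

32.3%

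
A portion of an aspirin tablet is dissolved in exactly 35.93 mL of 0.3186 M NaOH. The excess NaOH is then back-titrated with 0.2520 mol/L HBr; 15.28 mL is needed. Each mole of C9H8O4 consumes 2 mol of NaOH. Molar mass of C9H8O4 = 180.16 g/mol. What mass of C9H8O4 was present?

Total n(NaOH) added = 0.3186 x 0.03593 = 0.01145 mol.
n(HBr) used = 0.2520 x 0.01528 = 0.003851 mol, which equals the excess n(NaOH).
So n(NaOH) consumed by the sample = 0.01145 - 0.003851 = 0.007597 mol.
n(C9H8O4) = 0.007597 / 2 = 0.003798 mol.
mass = 0.003798 mol x 180.16 g/mol = 0.684 g.

0.684 g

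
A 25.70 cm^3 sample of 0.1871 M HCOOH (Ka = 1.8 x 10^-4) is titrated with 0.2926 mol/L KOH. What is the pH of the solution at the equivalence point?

8.40

n(HCOOH) = 0.1871 x 0.02570 = 0.004808 mol; V(KOH) at equivalence = 0.004808/0.2926 = 0.01643 L.
At equivalence all the acid is converted to HCOO-; total volume = 0.02570 + 0.01643 = 0.04213 L, so [HCOO-] = 0.004808/0.04213 = 0.1141 M.
Kb = Kw/Ka = 1.0e-14 / 1.8 x 10^-4 = 5.56e-11.
[OH^-] = sqrt(Kb x [HCOO-]) = sqrt(5.56e-11 x 0.1141) = 2.52e-6 M.
pOH = 5.60, so pH = 14.00 - 5.60 = 8.40.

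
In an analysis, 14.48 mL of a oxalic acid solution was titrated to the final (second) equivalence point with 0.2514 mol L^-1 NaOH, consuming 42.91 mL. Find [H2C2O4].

n(NaOH) = 0.2514 x 0.04291 = 0.01079 mol.
At the final (second) equivalence point, 2 mol OH^- react per mol H2C2O4, so n(H2C2O4) = 0.01079 / 2 = 0.005394 mol.
[H2C2O4] = 0.005394 / 0.01448 L = 0.372 M.

0.372 M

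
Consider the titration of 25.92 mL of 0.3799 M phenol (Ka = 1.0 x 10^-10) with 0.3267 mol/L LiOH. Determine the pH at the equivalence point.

n(C6H5OH) = 0.3799 x 0.02592 = 0.009847 mol; V(LiOH) at equivalence = 0.009847/0.3267 = 0.03014 L.
At equivalence all the acid is converted to C6H5O-; total volume = 0.02592 + 0.03014 = 0.05606 L, so [C6H5O-] = 0.009847/0.05606 = 0.1756 M.
Kb = Kw/Ka = 1.0e-14 / 1.0 x 10^-10 = 0.000100.
[OH^-] = sqrt(Kb x [C6H5O-]) = sqrt(0.000100 x 0.1756) = 0.00419 M.
pOH = 2.38, so pH = 14.00 - 2.38 = 11.62.

11.62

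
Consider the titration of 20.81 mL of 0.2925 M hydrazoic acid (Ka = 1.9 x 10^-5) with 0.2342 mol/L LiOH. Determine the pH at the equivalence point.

8.92

n(HN3) = 0.2925 x 0.02081 = 0.006087 mol; V(LiOH) at equivalence = 0.006087/0.2342 = 0.02599 L.
At equivalence all the acid is converted to N3-; total volume = 0.02081 + 0.02599 = 0.04680 L, so [N3-] = 0.006087/0.04680 = 0.1301 M.
Kb = Kw/Ka = 1.0e-14 / 1.9 x 10^-5 = 5.26e-10.
[OH^-] = sqrt(Kb x [N3-]) = sqrt(5.26e-10 x 0.1301) = 8.27e-6 M.
pOH = 5.08, so pH = 14.00 - 5.08 = 8.92.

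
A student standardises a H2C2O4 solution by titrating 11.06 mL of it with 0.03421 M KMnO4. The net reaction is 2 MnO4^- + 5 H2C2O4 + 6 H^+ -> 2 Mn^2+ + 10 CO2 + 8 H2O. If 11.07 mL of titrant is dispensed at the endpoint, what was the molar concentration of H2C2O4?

n(KMnO4) = 0.03421 x 0.01107 = 0.0003787 mol.
From the balanced equation, 2 mol KMnO4 reacts with 5 mol H2C2O4, so n(H2C2O4) = 0.0003787 x 5/2 = 0.0009468 mol.
[H2C2O4] = 0.0009468 / 0.01106 L = 0.0856 M.

0.0856 M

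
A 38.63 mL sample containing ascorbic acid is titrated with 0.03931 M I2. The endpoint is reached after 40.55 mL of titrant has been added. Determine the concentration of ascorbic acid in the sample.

n(I2) = 0.03931 x 0.04055 = 0.001594 mol.
From the balanced equation, 1 mol I2 reacts with 1 mol ascorbic acid, so n(ascorbic acid) = 0.001594 x 1/1 = 0.001594 mol.
[ascorbic acid] = 0.001594 / 0.03863 L = 0.0413 M.

0.0413 M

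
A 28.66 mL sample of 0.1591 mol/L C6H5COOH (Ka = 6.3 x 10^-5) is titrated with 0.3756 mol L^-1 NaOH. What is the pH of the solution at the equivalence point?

8.62

n(C6H5COOH) = 0.1591 x 0.02866 = 0.004560 mol; V(NaOH) at equivalence = 0.004560/0.3756 = 0.01214 L.
At equivalence all the acid is converted to C6H5COO-; total volume = 0.02866 + 0.01214 = 0.04080 L, so [C6H5COO-] = 0.004560/0.04080 = 0.1118 M.
Kb = Kw/Ka = 1.0e-14 / 6.3 x 10^-5 = 1.59e-10.
[OH^-] = sqrt(Kb x [C6H5COO-]) = sqrt(1.59e-10 x 0.1118) = 4.21e-6 M.
pOH = 5.38, so pH = 14.00 - 5.38 = 8.62.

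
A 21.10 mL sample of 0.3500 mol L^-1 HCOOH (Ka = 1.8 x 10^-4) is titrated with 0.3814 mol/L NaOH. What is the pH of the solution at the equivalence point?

8.50

n(HCOOH) = 0.3500 x 0.02110 = 0.007385 mol; V(NaOH) at equivalence = 0.007385/0.3814 = 0.01936 L.
At equivalence all the acid is converted to HCOO-; total volume = 0.02110 + 0.01936 = 0.04046 L, so [HCOO-] = 0.007385/0.04046 = 0.1825 M.
Kb = Kw/Ka = 1.0e-14 / 1.8 x 10^-4 = 5.56e-11.
[OH^-] = sqrt(Kb x [HCOO-]) = sqrt(5.56e-11 x 0.1825) = 3.18e-6 M.
pOH = 5.50, so pH = 14.00 - 5.50 = 8.50.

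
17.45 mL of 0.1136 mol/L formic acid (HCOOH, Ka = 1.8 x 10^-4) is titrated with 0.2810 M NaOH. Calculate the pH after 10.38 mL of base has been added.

12.53

n(acid) = 0.1136 x 0.01745 = 0.001982 mol; n(NaOH) added = 0.2810 x 0.01038 = 0.002917 mol.
Base is in excess by 0.002917 - 0.001982 = 0.0009345 mol in a total volume of 0.02783 L.
[OH^-] = 0.0009345/0.02783 = 0.03358 M, so pOH = 1.47 and pH = 14.00 - 1.47 = 12.53.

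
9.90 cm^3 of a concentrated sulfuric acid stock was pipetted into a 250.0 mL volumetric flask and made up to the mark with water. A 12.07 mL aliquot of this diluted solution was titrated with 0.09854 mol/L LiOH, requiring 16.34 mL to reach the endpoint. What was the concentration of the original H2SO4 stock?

n(LiOH) = 0.09854 x 0.01634 = 0.001610 mol.
n(H2SO4) in the aliquot = 0.001610 x 1/2 = 0.0008051 mol.
[diluted H2SO4] = 0.0008051 / 0.01207 = 0.06670 M.
Dilution factor = 250.0/9.900 = 25.25, so [stock] = 0.06670 x 25.25 = 1.68 M.

1.68 M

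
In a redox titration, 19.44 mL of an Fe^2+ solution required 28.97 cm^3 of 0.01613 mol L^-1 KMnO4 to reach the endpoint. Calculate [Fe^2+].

n(KMnO4) = 0.01613 x 0.02897 = 0.0004673 mol.
From the balanced equation, 1 mol KMnO4 reacts with 5 mol Fe^2+, so n(Fe^2+) = 0.0004673 x 5/1 = 0.002336 mol.
[Fe^2+] = 0.002336 / 0.01944 L = 0.120 M.

0.120 M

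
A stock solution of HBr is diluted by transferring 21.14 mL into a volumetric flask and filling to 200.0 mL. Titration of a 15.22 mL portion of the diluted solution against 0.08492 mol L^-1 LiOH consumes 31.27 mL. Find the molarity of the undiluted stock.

n(LiOH) = 0.08492 x 0.03127 = 0.002655 mol.
n(HBr) in the aliquot = 0.002655 mol.
[diluted HBr] = 0.002655 / 0.01522 = 0.1745 M.
Dilution factor = 200.0/21.14 = 9.461, so [stock] = 0.1745 x 9.461 = 1.65 M.

1.65 M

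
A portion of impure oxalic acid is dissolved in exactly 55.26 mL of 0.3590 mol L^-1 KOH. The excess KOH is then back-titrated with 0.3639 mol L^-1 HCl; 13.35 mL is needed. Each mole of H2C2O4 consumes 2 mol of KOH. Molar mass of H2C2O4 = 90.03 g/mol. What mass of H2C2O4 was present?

0.674 g

Total n(KOH) added = 0.3590 x 0.05526 = 0.01984 mol.
n(HCl) used = 0.3639 x 0.01335 = 0.004858 mol, which equals the excess n(KOH).
So n(KOH) consumed by the sample = 0.01984 - 0.004858 = 0.01498 mol.
n(H2C2O4) = 0.01498 / 2 = 0.007490 mol.
mass = 0.007490 mol x 90.03 g/mol = 0.674 g.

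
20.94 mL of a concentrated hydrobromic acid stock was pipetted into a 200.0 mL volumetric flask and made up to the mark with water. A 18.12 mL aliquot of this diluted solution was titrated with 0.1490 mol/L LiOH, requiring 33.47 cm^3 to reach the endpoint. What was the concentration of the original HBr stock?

2.63 M

n(LiOH) = 0.1490 x 0.03347 = 0.004987 mol.
n(HBr) in the aliquot = 0.004987 mol.
[diluted HBr] = 0.004987 / 0.01812 = 0.2752 M.
Dilution factor = 200.0/20.94 = 9.551, so [stock] = 0.2752 x 9.551 = 2.63 M.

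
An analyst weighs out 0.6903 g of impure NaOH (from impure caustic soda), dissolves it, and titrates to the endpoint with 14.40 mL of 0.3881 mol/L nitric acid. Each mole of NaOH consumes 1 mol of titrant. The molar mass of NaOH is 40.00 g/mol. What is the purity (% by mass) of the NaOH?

32.4%

n(HNO3) = 0.3881 x 0.01440 = 0.005589 mol.
n(NaOH) = 0.005589 / 1 = 0.005589 mol.
mass of NaOH = 0.005589 x 40.00 = 0.2235 g.
% purity = 0.2235 / 0.6903 x 100 = 32.4%.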